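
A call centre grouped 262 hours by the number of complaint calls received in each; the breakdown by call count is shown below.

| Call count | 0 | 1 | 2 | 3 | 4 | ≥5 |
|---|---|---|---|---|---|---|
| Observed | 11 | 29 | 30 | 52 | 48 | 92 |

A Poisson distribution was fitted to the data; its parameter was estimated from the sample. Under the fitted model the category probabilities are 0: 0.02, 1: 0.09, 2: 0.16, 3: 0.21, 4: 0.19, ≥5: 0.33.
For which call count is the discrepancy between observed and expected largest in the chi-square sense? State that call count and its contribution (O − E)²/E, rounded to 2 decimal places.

Expected counts E_i = n·p_i: 262×0.02 = 5.24, 262×0.09 = 23.58, 262×0.16 = 41.92, 262×0.21 = 55.02, 262×0.19 = 49.78, 262×0.33 = 86.46.
cat         O        E   (O−E)²/E
0          11     5.24      6.332
1          29    23.58      1.246
2          30    41.92      3.389
3          52    55.02      0.166
4          48    49.78      0.064
≥5         92    86.46      0.355
The largest term is for 0: 6.33.

0, 6.33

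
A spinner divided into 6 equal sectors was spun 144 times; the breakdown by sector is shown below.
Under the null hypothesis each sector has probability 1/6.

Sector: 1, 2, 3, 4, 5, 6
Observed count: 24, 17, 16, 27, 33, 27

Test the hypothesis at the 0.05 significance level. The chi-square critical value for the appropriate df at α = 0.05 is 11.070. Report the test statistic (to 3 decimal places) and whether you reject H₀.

Under H₀ each category has probability 1/6, so each expected count is 144/6 = 24.
χ² = (24−24)²/24 + (17−24)²/24 + (16−24)²/24 + (27−24)²/24 + (33−24)²/24 + (27−24)²/24
   = 0.0000 + 2.0417 + 2.6667 + 0.3750 + 3.3750 + 0.3750
Sum = 8.833
df = 5. Since 8.833 < 11.070, we do not reject H₀.

8.833; do not reject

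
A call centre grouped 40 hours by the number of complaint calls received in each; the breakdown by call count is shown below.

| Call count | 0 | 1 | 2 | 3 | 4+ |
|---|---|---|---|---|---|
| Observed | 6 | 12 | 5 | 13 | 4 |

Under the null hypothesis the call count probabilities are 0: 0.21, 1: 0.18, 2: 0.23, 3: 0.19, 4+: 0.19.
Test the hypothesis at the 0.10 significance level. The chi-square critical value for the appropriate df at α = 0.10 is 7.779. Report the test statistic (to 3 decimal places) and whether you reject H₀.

Expected counts E_i = n·p_i: 40×0.21 = 8.4, 40×0.18 = 7.2, 40×0.23 = 9.2, 40×0.19 = 7.6, 40×0.19 = 7.6.
0: (6 − 8.4)²/8.4 = 5.76/8.4 = 0.6857
1: (12 − 7.2)²/7.2 = 23.04/7.2 = 3.2000
2: (5 − 9.2)²/9.2 = 17.64/9.2 = 1.9174
3: (13 − 7.6)²/7.6 = 29.16/7.6 = 3.8368
4+: (4 − 7.6)²/7.6 = 12.96/7.6 = 1.7053
Sum = 11.345
df = 4. Since 11.345 > 7.779, we reject H₀.

11.345; reject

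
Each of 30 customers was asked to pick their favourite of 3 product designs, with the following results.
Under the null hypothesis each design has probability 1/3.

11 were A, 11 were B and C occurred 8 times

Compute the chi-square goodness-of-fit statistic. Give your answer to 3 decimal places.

Under H₀ each category has probability 1/3, so each expected count is 30/3 = 10.
χ² = (11−10)²/10 + (11−10)²/10 + (8−10)²/10
   = 0.1000 + 0.1000 + 0.4000
Sum = 0.600

0.600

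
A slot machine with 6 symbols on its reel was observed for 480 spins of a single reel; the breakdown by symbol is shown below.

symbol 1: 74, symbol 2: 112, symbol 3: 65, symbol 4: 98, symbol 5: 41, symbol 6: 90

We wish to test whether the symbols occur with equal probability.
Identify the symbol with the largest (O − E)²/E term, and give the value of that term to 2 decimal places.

symbol 5, 19.01

Under H₀ each category has probability 1/6, so each expected count is 480/6 = 80.
symbol 1: (74 − 80)²/80 = 36/80 = 0.450
symbol 2: (112 − 80)²/80 = 1024/80 = 12.800
symbol 3: (65 − 80)²/80 = 225/80 = 2.813
symbol 4: (98 − 80)²/80 = 324/80 = 4.050
symbol 5: (41 − 80)²/80 = 1521/80 = 19.013
symbol 6: (90 − 80)²/80 = 100/80 = 1.250
The largest term is for symbol 5: 19.01.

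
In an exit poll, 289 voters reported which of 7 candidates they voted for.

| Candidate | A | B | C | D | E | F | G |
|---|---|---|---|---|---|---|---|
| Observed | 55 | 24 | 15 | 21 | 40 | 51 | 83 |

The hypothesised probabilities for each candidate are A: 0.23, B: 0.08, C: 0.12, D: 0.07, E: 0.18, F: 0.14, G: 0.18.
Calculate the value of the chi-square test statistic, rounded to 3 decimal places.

Expected counts E_i = n·p_i: 289×0.23 = 66.47, 289×0.08 = 23.12, 289×0.12 = 34.68, 289×0.07 = 20.23, 289×0.18 = 52.02, 289×0.14 = 40.46, 289×0.18 = 52.02.
χ² = (55−66.47)²/66.47 + (24−23.12)²/23.12 + (15−34.68)²/34.68 + (21−20.23)²/20.23 + (40−52.02)²/52.02 + (51−40.46)²/40.46 + (83−52.02)²/52.02
   = 1.9793 + 0.0335 + 11.1679 + 0.0293 + 2.7774 + 2.7457 + 18.4498
Sum = 37.183

37.183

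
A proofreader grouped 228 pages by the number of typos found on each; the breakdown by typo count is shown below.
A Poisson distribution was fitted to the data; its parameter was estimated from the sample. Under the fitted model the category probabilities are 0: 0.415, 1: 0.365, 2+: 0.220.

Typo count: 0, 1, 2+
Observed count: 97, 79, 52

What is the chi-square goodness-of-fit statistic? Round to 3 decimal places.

Expected counts E_i = n·p_i: 228×0.415 = 94.62, 228×0.365 = 83.22, 228×0.220 = 50.16.
χ² = (97−94.62)²/94.62 + (79−83.22)²/83.22 + (52−50.16)²/50.16
   = 0.0599 + 0.2140 + 0.0675
Sum = 0.341

0.341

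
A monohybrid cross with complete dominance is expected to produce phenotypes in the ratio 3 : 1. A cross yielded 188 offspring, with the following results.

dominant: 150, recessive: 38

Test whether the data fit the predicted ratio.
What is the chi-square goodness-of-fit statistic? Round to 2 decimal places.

Ratio total = 4. Expected counts: 188×3/4 = 141, 188×1/4 = 47.
cat            O        E   (O−E)²/E
dominant     150      141      0.574
recessive     38       47      1.723
Sum = 2.30

2.30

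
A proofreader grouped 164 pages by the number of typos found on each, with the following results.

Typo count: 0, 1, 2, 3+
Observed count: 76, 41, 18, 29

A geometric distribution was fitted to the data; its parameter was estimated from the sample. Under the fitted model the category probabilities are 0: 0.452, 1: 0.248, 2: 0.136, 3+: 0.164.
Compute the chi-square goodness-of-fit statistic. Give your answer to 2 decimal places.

Expected counts E_i = n·p_i: 164×0.452 = 74.128, 164×0.248 = 40.672, 164×0.136 = 22.304, 164×0.164 = 26.896.
0: (76 − 74.128)²/74.128 = 3.504384/74.128 = 0.047
1: (41 − 40.672)²/40.672 = 0.107584/40.672 = 0.003
2: (18 − 22.304)²/22.304 = 18.524416/22.304 = 0.831
3+: (29 − 26.896)²/26.896 = 4.426816/26.896 = 0.165
Sum = 1.05

1.05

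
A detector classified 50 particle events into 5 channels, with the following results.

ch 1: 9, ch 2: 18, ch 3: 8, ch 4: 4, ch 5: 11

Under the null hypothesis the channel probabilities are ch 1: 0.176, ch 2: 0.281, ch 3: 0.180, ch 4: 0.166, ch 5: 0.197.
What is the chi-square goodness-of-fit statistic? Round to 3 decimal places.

Expected counts E_i = n·p_i: 50×0.176 = 8.8, 50×0.281 = 14.05, 50×0.180 = 9, 50×0.166 = 8.3, 50×0.197 = 9.85.
χ² = (9−8.8)²/8.8 + (18−14.05)²/14.05 + (8−9)²/9 + (4−8.3)²/8.3 + (11−9.85)²/9.85
   = 0.0045 + 1.1105 + 0.1111 + 2.2277 + 0.1343
Sum = 3.588

3.588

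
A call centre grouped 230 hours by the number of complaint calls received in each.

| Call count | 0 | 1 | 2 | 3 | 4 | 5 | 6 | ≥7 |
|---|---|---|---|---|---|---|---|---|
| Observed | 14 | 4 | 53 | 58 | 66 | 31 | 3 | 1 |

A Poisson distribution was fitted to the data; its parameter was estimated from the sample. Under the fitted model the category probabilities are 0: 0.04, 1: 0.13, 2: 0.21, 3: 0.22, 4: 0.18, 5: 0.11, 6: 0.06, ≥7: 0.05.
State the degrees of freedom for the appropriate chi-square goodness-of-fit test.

6

There are k = 8 categories and 1 parameter estimated from the data, so df = 8 − 1 − 1 = 6.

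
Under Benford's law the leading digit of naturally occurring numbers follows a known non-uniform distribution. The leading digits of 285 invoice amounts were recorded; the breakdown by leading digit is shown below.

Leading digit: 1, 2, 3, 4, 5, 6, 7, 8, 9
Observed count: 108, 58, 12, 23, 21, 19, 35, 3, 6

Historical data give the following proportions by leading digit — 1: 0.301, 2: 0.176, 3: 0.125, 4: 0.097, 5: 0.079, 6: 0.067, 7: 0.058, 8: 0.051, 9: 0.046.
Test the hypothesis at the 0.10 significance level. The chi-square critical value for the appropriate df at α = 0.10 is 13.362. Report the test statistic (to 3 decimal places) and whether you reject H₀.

Expected counts E_i = n·p_i: 285×0.301 = 85.785, 285×0.176 = 50.16, 285×0.125 = 35.625, 285×0.097 = 27.645, 285×0.079 = 22.515, 285×0.067 = 19.095, 285×0.058 = 16.53, 285×0.051 = 14.535, 285×0.046 = 13.11.
cat         O        E   (O−E)²/E
1         108   85.785     5.7528
2          58    50.16     1.2254
3          12   35.625    15.6671
4          23   27.645     0.7805
5          21   22.515     0.1019
6          19   19.095     0.0005
7          35    16.53    20.6377
8           3   14.535     9.1542
9           6    13.11     3.8560
Sum = 57.176
df = 8. Since 57.176 > 13.362, we reject H₀.

57.176; reject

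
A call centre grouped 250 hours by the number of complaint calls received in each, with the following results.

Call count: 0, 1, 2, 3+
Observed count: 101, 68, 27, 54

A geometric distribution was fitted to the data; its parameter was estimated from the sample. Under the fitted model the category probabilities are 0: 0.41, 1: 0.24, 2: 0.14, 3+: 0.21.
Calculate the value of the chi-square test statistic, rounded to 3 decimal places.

2.960

Expected counts E_i = n·p_i: 250×0.41 = 102.5, 250×0.24 = 60, 250×0.14 = 35, 250×0.21 = 52.5.
0: (101 − 102.5)²/102.5 = 2.25/102.5 = 0.0220
1: (68 − 60)²/60 = 64/60 = 1.0667
2: (27 − 35)²/35 = 64/35 = 1.8286
3+: (54 − 52.5)²/52.5 = 2.25/52.5 = 0.0429
Sum = 2.960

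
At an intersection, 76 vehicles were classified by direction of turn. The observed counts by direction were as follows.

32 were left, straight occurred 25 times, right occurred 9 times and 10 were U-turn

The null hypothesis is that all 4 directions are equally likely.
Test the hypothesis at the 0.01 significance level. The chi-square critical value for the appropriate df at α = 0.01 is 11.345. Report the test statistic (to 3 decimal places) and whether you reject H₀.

Under H₀ each category has probability 1/4, so each expected count is 76/4 = 19.
left: (32 − 19)²/19 = 169/19 = 8.8947
straight: (25 − 19)²/19 = 36/19 = 1.8947
right: (9 − 19)²/19 = 100/19 = 5.2632
U-turn: (10 − 19)²/19 = 81/19 = 4.2632
Sum = 20.316
df = 3. Since 20.316 > 11.345, we reject H₀.

20.316; reject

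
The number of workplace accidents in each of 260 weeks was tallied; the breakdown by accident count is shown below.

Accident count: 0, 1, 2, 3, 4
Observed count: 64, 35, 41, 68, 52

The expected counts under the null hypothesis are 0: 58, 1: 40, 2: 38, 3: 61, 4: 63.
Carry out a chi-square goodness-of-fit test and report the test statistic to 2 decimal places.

χ² = (64−58)²/58 + (35−40)²/40 + (41−38)²/38 + (68−61)²/61 + (52−63)²/63
   = 0.621 + 0.625 + 0.237 + 0.803 + 1.921
Sum = 4.21

4.21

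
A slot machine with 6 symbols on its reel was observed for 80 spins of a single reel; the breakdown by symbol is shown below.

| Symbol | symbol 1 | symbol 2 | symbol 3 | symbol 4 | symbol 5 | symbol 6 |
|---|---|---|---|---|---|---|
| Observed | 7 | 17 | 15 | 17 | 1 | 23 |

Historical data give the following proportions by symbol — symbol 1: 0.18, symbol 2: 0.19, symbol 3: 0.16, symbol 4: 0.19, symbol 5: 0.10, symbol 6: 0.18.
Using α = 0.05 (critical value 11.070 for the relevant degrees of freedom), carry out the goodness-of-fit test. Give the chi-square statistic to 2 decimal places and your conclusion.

15.87; reject

Expected counts E_i = n·p_i: 80×0.18 = 14.4, 80×0.19 = 15.2, 80×0.16 = 12.8, 80×0.19 = 15.2, 80×0.10 = 8, 80×0.18 = 14.4.
cat           O        E   (O−E)²/E
symbol 1      7     14.4      3.803
symbol 2     17     15.2      0.213
symbol 3     15     12.8      0.378
symbol 4     17     15.2      0.213
symbol 5      1        8      6.125
symbol 6     23     14.4      5.136
Sum = 15.87
df = 5. Since 15.87 > 11.070, we reject H₀.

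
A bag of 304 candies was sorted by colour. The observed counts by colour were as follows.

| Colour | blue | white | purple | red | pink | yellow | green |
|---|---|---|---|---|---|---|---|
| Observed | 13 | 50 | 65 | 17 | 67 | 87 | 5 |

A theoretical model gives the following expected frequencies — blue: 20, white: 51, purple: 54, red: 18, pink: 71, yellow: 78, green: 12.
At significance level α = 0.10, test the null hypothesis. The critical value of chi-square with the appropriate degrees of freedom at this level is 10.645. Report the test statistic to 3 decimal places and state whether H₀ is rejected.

χ² = (13−20)²/20 + (50−51)²/51 + (65−54)²/54 + (17−18)²/18 + (67−71)²/71 + (87−78)²/78 + (5−12)²/12
   = 2.4500 + 0.0196 + 2.2407 + 0.0556 + 0.2254 + 1.0385 + 4.0833
Sum = 10.113
df = 6. Since 10.113 < 10.645, we do not reject H₀.

10.113; do not reject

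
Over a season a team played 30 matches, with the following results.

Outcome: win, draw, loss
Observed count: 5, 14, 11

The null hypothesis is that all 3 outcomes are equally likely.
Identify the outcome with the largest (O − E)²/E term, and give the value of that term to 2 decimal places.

Expected count for each of the 3 categories: 30/3 = 10.
win: (5 − 10)²/10 = 25/10 = 2.500
draw: (14 − 10)²/10 = 16/10 = 1.600
loss: (11 − 10)²/10 = 1/10 = 0.100
The largest term is for win: 2.50.

win, 2.50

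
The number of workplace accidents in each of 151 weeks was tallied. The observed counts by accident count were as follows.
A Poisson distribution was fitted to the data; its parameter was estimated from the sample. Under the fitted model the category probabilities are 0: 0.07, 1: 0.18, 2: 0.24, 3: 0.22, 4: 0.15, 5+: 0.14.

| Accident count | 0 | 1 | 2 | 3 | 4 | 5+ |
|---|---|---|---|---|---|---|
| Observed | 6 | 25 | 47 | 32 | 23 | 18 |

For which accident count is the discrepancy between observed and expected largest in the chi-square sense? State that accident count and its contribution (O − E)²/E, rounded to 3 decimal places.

Expected counts E_i = n·p_i: 151×0.07 = 10.57, 151×0.18 = 27.18, 151×0.24 = 36.24, 151×0.22 = 33.22, 151×0.15 = 22.65, 151×0.14 = 21.14.
χ² = (6−10.57)²/10.57 + (25−27.18)²/27.18 + (47−36.24)²/36.24 + (32−33.22)²/33.22 + (23−22.65)²/22.65 + (18−21.14)²/21.14
   = 1.9759 + 0.1748 + 3.1947 + 0.0448 + 0.0054 + 0.4664
The largest term is for 2: 3.195.

2, 3.195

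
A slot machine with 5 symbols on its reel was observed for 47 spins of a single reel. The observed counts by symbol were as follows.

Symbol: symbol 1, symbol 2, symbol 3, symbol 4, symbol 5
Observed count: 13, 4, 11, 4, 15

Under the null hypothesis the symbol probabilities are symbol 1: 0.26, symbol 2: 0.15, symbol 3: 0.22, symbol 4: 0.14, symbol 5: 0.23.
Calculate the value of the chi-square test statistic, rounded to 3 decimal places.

Expected counts E_i = n·p_i: 47×0.26 = 12.22, 47×0.15 = 7.05, 47×0.22 = 10.34, 47×0.14 = 6.58, 47×0.23 = 10.81.
symbol 1: (13 − 12.22)²/12.22 = 0.6084/12.22 = 0.0498
symbol 2: (4 − 7.05)²/7.05 = 9.3025/7.05 = 1.3195
symbol 3: (11 − 10.34)²/10.34 = 0.4356/10.34 = 0.0421
symbol 4: (4 − 6.58)²/6.58 = 6.6564/6.58 = 1.0116
symbol 5: (15 − 10.81)²/10.81 = 17.5561/10.81 = 1.6241
Sum = 4.047

4.047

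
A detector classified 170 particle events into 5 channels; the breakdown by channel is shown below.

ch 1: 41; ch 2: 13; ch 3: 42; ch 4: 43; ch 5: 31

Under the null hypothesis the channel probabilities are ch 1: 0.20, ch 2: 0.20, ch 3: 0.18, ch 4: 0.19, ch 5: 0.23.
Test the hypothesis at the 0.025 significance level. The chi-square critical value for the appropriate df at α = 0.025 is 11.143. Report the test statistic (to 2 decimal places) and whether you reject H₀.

Expected counts E_i = n·p_i: 170×0.20 = 34, 170×0.20 = 34, 170×0.18 = 30.6, 170×0.19 = 32.3, 170×0.23 = 39.1.
χ² = (41−34)²/34 + (13−34)²/34 + (42−30.6)²/30.6 + (43−32.3)²/32.3 + (31−39.1)²/39.1
   = 1.441 + 12.971 + 4.247 + 3.545 + 1.678
Sum = 23.88
df = 4. Since 23.88 > 11.143, we reject H₀.

23.88; reject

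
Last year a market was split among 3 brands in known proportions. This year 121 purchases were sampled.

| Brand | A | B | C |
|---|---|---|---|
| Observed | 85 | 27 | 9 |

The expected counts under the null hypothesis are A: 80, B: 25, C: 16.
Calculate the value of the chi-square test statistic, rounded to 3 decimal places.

A: (85 − 80)²/80 = 25/80 = 0.3125
B: (27 − 25)²/25 = 4/25 = 0.1600
C: (9 − 16)²/16 = 49/16 = 3.0625
Sum = 3.535

3.535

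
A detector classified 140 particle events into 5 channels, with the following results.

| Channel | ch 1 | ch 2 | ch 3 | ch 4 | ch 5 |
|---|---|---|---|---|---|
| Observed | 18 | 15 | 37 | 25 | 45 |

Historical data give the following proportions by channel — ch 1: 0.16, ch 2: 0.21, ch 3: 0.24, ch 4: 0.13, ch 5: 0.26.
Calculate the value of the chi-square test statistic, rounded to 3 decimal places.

12.834

Expected counts E_i = n·p_i: 140×0.16 = 22.4, 140×0.21 = 29.4, 140×0.24 = 33.6, 140×0.13 = 18.2, 140×0.26 = 36.4.
cat         O        E   (O−E)²/E
ch 1       18     22.4     0.8643
ch 2       15     29.4     7.0531
ch 3       37     33.6     0.3440
ch 4       25     18.2     2.5407
ch 5       45     36.4     2.0319
Sum = 12.834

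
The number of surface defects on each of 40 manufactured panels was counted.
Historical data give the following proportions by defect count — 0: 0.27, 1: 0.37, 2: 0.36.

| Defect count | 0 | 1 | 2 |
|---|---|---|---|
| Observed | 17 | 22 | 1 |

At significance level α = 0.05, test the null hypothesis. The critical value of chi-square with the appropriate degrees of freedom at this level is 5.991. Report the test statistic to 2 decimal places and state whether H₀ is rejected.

19.53; reject

Expected counts E_i = n·p_i: 40×0.27 = 10.8, 40×0.37 = 14.8, 40×0.36 = 14.4.
cat         O        E   (O−E)²/E
0          17     10.8      3.559
1          22     14.8      3.503
2           1     14.4     12.469
Sum = 19.53
df = 2. Since 19.53 > 5.991, we reject H₀.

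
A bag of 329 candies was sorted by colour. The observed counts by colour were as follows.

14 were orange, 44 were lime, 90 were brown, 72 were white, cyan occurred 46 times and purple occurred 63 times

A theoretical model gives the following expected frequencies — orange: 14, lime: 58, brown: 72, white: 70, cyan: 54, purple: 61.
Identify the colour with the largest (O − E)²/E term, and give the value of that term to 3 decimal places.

brown, 4.500

cat         O        E   (O−E)²/E
orange     14       14     0.0000
lime       44       58     3.3793
brown      90       72     4.5000
white      72       70     0.0571
cyan       46       54     1.1852
purple     63       61     0.0656
The largest term is for brown: 4.500.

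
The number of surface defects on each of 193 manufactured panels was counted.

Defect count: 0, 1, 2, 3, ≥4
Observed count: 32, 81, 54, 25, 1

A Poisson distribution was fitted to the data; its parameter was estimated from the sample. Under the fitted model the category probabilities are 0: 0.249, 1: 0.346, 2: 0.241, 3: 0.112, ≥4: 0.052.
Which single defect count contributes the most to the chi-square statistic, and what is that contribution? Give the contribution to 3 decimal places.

Expected counts E_i = n·p_i: 193×0.249 = 48.057, 193×0.346 = 66.778, 193×0.241 = 46.513, 193×0.112 = 21.616, 193×0.052 = 10.036.
χ² = (32−48.057)²/48.057 + (81−66.778)²/66.778 + (54−46.513)²/46.513 + (25−21.616)²/21.616 + (1−10.036)²/10.036
   = 5.3650 + 3.0289 + 1.2052 + 0.5298 + 8.1356
The largest term is for ≥4: 8.136.

≥4, 8.136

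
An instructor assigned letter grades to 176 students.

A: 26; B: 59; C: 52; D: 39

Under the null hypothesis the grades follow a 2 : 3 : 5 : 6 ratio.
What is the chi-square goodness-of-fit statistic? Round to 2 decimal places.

Ratio total = 16. Expected counts: 176×2/16 = 22, 176×3/16 = 33, 176×5/16 = 55, 176×6/16 = 66.
cat         O        E   (O−E)²/E
A          26       22      0.727
B          59       33     20.485
C          52       55      0.164
D          39       66     11.045
Sum = 32.42

32.42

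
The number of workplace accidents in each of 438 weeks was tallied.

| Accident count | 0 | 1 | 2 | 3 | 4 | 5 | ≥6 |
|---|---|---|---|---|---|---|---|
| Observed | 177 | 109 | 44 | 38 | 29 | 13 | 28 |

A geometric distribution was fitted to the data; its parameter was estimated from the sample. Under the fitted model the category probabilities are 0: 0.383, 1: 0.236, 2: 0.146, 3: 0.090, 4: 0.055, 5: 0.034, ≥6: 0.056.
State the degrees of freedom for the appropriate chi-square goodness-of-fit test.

There are k = 7 categories and 1 parameter estimated from the data, so df = 7 − 1 − 1 = 5.

5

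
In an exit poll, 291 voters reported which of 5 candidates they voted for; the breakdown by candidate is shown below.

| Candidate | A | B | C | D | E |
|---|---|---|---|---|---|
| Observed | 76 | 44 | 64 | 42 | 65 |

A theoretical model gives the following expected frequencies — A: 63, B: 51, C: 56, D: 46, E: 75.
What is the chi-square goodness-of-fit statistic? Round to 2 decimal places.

A: (76 − 63)²/63 = 169/63 = 2.683
B: (44 − 51)²/51 = 49/51 = 0.961
C: (64 − 56)²/56 = 64/56 = 1.143
D: (42 − 46)²/46 = 16/46 = 0.348
E: (65 − 75)²/75 = 100/75 = 1.333
Sum = 6.47

6.47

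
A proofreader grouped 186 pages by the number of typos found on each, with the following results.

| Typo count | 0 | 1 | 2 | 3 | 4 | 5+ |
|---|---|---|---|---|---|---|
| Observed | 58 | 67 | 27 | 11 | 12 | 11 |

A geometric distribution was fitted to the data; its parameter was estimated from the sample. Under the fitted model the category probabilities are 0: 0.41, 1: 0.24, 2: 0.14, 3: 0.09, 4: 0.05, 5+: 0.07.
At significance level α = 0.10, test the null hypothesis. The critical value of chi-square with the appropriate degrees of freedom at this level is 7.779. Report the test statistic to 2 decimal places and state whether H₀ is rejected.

18.67; reject

Expected counts E_i = n·p_i: 186×0.41 = 76.26, 186×0.24 = 44.64, 186×0.14 = 26.04, 186×0.09 = 16.74, 186×0.05 = 9.3, 186×0.07 = 13.02.
χ² = (58−76.26)²/76.26 + (67−44.64)²/44.64 + (27−26.04)²/26.04 + (11−16.74)²/16.74 + (12−9.3)²/9.3 + (11−13.02)²/13.02
   = 4.372 + 11.200 + 0.035 + 1.968 + 0.784 + 0.313
Sum = 18.67
df = 4. Since 18.67 > 7.779, we reject H₀.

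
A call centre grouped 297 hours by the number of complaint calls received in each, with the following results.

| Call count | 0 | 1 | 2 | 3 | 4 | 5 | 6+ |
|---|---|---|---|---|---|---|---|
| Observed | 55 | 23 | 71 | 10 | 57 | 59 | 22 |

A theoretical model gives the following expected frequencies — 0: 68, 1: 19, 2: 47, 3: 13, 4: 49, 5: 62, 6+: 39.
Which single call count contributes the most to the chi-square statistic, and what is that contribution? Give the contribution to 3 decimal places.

χ² = (55−68)²/68 + (23−19)²/19 + (71−47)²/47 + (10−13)²/13 + (57−49)²/49 + (59−62)²/62 + (22−39)²/39
   = 2.4853 + 0.8421 + 12.2553 + 0.6923 + 1.3061 + 0.1452 + 7.4103
The largest term is for 2: 12.255.

2, 12.255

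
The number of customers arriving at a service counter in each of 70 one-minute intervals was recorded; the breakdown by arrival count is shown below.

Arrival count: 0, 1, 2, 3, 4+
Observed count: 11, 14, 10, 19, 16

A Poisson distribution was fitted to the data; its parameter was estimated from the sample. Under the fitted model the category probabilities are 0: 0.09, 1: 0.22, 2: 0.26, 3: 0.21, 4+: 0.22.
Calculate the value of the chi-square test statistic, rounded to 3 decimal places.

8.609

Expected counts E_i = n·p_i: 70×0.09 = 6.3, 70×0.22 = 15.4, 70×0.26 = 18.2, 70×0.21 = 14.7, 70×0.22 = 15.4.
χ² = (11−6.3)²/6.3 + (14−15.4)²/15.4 + (10−18.2)²/18.2 + (19−14.7)²/14.7 + (16−15.4)²/15.4
   = 3.5063 + 0.1273 + 3.6945 + 1.2578 + 0.0234
Sum = 8.609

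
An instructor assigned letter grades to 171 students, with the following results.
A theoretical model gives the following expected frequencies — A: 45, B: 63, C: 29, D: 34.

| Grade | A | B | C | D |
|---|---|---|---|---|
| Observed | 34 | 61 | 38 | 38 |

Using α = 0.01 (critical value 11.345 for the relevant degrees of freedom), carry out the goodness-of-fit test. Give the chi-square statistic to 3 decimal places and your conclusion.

6.016; do not reject

χ² = (34−45)²/45 + (61−63)²/63 + (38−29)²/29 + (38−34)²/34
   = 2.6889 + 0.0635 + 2.7931 + 0.4706
Sum = 6.016
df = 3. Since 6.016 < 11.345, we do not reject H₀.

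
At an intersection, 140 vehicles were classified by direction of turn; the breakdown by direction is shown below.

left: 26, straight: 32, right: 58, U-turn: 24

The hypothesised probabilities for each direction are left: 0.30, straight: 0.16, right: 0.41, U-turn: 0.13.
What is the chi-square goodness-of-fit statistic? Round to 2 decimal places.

Expected counts E_i = n·p_i: 140×0.30 = 42, 140×0.16 = 22.4, 140×0.41 = 57.4, 140×0.13 = 18.2.
left: (26 − 42)²/42 = 256/42 = 6.095
straight: (32 − 22.4)²/22.4 = 92.16/22.4 = 4.114
right: (58 − 57.4)²/57.4 = 0.36/57.4 = 0.006
U-turn: (24 − 18.2)²/18.2 = 33.64/18.2 = 1.848
Sum = 12.06

12.06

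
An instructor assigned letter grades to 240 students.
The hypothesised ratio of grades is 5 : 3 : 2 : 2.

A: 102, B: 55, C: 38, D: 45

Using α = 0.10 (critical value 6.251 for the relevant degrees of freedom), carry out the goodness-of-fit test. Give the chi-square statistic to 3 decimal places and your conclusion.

1.182; do not reject

Ratio total = 12. Expected counts: 240×5/12 = 100, 240×3/12 = 60, 240×2/12 = 40, 240×2/12 = 40.
cat         O        E   (O−E)²/E
A         102      100     0.0400
B          55       60     0.4167
C          38       40     0.1000
D          45       40     0.6250
Sum = 1.182
df = 3. Since 1.182 < 6.251, we do not reject H₀.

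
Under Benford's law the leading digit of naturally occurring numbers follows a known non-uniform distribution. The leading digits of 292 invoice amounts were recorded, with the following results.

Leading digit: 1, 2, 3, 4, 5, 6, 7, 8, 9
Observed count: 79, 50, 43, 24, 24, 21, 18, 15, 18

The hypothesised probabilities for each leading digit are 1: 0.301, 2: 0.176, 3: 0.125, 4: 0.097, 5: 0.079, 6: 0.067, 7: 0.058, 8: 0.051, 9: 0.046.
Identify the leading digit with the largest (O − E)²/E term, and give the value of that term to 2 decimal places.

9, 1.55

Expected counts E_i = n·p_i: 292×0.301 = 87.892, 292×0.176 = 51.392, 292×0.125 = 36.5, 292×0.097 = 28.324, 292×0.079 = 23.068, 292×0.067 = 19.564, 292×0.058 = 16.936, 292×0.051 = 14.892, 292×0.046 = 13.432.
cat         O        E   (O−E)²/E
1          79   87.892      0.900
2          50   51.392      0.038
3          43     36.5      1.158
4          24   28.324      0.660
5          24   23.068      0.038
6          21   19.564      0.105
7          18   16.936      0.067
8          15   14.892      0.001
9          18   13.432      1.554
The largest term is for 9: 1.55.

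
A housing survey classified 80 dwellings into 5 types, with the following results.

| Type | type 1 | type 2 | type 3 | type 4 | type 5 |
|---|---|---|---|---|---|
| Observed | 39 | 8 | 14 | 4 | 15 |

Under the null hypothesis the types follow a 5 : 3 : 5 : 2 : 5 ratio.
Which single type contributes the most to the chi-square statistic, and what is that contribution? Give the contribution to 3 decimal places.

type 1, 18.050

Ratio total = 20. Expected counts: 80×5/20 = 20, 80×3/20 = 12, 80×5/20 = 20, 80×2/20 = 8, 80×5/20 = 20.
type 1: (39 − 20)²/20 = 361/20 = 18.0500
type 2: (8 − 12)²/12 = 16/12 = 1.3333
type 3: (14 − 20)²/20 = 36/20 = 1.8000
type 4: (4 − 8)²/8 = 16/8 = 2.0000
type 5: (15 − 20)²/20 = 25/20 = 1.2500
The largest term is for type 1: 18.050.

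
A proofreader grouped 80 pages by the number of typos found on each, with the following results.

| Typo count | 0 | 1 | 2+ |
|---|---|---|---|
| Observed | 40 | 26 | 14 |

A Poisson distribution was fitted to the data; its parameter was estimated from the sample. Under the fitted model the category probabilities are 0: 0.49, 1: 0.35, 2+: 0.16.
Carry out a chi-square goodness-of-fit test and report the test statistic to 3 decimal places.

Expected counts E_i = n·p_i: 80×0.49 = 39.2, 80×0.35 = 28, 80×0.16 = 12.8.
χ² = (40−39.2)²/39.2 + (26−28)²/28 + (14−12.8)²/12.8
   = 0.0163 + 0.1429 + 0.1125
Sum = 0.272

0.272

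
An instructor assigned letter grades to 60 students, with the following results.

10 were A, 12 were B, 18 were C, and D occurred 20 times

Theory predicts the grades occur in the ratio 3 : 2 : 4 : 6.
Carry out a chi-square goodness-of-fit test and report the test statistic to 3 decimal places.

Ratio total = 15. Expected counts: 60×3/15 = 12, 60×2/15 = 8, 60×4/15 = 16, 60×6/15 = 24.
cat         O        E   (O−E)²/E
A          10       12     0.3333
B          12        8     2.0000
C          18       16     0.2500
D          20       24     0.6667
Sum = 3.250

3.250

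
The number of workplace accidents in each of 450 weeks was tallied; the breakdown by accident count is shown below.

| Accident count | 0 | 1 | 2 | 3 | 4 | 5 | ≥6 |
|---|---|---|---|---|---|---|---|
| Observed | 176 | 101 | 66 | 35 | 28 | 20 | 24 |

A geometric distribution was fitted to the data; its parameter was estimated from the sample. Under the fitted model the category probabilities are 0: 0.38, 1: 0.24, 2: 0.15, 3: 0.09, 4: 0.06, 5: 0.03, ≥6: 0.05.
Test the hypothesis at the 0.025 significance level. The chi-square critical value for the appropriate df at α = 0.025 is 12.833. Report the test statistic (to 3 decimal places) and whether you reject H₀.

Expected counts E_i = n·p_i: 450×0.38 = 171, 450×0.24 = 108, 450×0.15 = 67.5, 450×0.09 = 40.5, 450×0.06 = 27, 450×0.03 = 13.5, 450×0.05 = 22.5.
0: (176 − 171)²/171 = 25/171 = 0.1462
1: (101 − 108)²/108 = 49/108 = 0.4537
2: (66 − 67.5)²/67.5 = 2.25/67.5 = 0.0333
3: (35 − 40.5)²/40.5 = 30.25/40.5 = 0.7469
4: (28 − 27)²/27 = 1/27 = 0.0370
5: (20 − 13.5)²/13.5 = 42.25/13.5 = 3.1296
≥6: (24 − 22.5)²/22.5 = 2.25/22.5 = 0.1000
Sum = 4.647
df = 5. Since 4.647 < 12.833, we do not reject H₀.

4.647; do not reject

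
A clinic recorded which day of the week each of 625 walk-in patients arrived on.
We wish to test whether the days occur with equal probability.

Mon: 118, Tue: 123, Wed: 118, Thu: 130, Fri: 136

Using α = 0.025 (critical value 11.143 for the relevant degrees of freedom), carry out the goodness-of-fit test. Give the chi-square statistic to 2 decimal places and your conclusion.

Under H₀ each category has probability 1/5, so each expected count is 625/5 = 125.
χ² = (118−125)²/125 + (123−125)²/125 + (118−125)²/125 + (130−125)²/125 + (136−125)²/125
   = 0.392 + 0.032 + 0.392 + 0.200 + 0.968
Sum = 1.98
df = 4. Since 1.98 < 11.143, we do not reject H₀.

1.98; do not reject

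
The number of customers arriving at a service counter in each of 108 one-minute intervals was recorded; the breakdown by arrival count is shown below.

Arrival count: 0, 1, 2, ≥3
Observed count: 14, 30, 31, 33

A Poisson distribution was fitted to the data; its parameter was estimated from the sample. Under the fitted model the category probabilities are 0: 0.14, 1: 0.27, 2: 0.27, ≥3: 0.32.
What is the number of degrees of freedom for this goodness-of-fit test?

There are k = 4 categories and 1 parameter estimated from the data, so df = 4 − 1 − 1 = 2.

2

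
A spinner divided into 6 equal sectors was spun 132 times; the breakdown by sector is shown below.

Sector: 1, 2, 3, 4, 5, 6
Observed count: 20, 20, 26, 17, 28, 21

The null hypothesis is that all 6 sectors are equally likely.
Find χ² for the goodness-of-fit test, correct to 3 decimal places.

3.909

Under H₀ each category has probability 1/6, so each expected count is 132/6 = 22.
1: (20 − 22)²/22 = 4/22 = 0.1818
2: (20 − 22)²/22 = 4/22 = 0.1818
3: (26 − 22)²/22 = 16/22 = 0.7273
4: (17 − 22)²/22 = 25/22 = 1.1364
5: (28 − 22)²/22 = 36/22 = 1.6364
6: (21 − 22)²/22 = 1/22 = 0.0455
Sum = 3.909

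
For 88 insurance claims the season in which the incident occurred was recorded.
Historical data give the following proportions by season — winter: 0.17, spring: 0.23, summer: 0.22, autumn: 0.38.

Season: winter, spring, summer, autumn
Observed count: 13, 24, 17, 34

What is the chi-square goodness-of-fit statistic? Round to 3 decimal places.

1.252

Expected counts E_i = n·p_i: 88×0.17 = 14.96, 88×0.23 = 20.24, 88×0.22 = 19.36, 88×0.38 = 33.44.
χ² = (13−14.96)²/14.96 + (24−20.24)²/20.24 + (17−19.36)²/19.36 + (34−33.44)²/33.44
   = 0.2568 + 0.6985 + 0.2877 + 0.0094
Sum = 1.252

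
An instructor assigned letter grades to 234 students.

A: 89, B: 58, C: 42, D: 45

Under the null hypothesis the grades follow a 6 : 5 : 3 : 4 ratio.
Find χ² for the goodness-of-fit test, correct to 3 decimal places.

Ratio total = 18. Expected counts: 234×6/18 = 78, 234×5/18 = 65, 234×3/18 = 39, 234×4/18 = 52.
χ² = (89−78)²/78 + (58−65)²/65 + (42−39)²/39 + (45−52)²/52
   = 1.5513 + 0.7538 + 0.2308 + 0.9423
Sum = 3.478

3.478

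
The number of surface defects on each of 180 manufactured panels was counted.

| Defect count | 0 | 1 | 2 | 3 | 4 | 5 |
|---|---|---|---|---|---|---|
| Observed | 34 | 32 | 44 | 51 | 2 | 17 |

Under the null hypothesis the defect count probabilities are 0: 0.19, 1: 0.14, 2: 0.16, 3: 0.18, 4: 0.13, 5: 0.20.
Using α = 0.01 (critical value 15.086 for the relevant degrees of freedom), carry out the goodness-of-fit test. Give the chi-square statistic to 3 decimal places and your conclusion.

Expected counts E_i = n·p_i: 180×0.19 = 34.2, 180×0.14 = 25.2, 180×0.16 = 28.8, 180×0.18 = 32.4, 180×0.13 = 23.4, 180×0.20 = 36.
0: (34 − 34.2)²/34.2 = 0.04/34.2 = 0.0012
1: (32 − 25.2)²/25.2 = 46.24/25.2 = 1.8349
2: (44 − 28.8)²/28.8 = 231.04/28.8 = 8.0222
3: (51 − 32.4)²/32.4 = 345.96/32.4 = 10.6778
4: (2 − 23.4)²/23.4 = 457.96/23.4 = 19.5709
5: (17 − 36)²/36 = 361/36 = 10.0278
Sum = 50.135
df = 5. Since 50.135 > 15.086, we reject H₀.

50.135; reject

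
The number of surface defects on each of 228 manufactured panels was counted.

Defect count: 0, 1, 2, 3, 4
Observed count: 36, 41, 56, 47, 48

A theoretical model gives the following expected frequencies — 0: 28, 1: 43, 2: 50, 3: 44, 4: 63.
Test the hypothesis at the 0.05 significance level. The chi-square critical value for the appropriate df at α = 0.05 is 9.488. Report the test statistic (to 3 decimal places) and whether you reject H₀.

6.875; do not reject

χ² = (36−28)²/28 + (41−43)²/43 + (56−50)²/50 + (47−44)²/44 + (48−63)²/63
   = 2.2857 + 0.0930 + 0.7200 + 0.2045 + 3.5714
Sum = 6.875
df = 4. Since 6.875 < 9.488, we do not reject H₀.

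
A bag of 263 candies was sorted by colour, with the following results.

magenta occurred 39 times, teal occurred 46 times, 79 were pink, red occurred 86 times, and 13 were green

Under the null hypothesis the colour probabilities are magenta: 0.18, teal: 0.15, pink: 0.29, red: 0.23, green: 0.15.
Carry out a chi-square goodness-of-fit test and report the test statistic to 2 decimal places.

31.15

Expected counts E_i = n·p_i: 263×0.18 = 47.34, 263×0.15 = 39.45, 263×0.29 = 76.27, 263×0.23 = 60.49, 263×0.15 = 39.45.
cat          O        E   (O−E)²/E
magenta     39    47.34      1.469
teal        46    39.45      1.088
pink        79    76.27      0.098
red         86    60.49     10.758
green       13    39.45     17.734
Sum = 31.15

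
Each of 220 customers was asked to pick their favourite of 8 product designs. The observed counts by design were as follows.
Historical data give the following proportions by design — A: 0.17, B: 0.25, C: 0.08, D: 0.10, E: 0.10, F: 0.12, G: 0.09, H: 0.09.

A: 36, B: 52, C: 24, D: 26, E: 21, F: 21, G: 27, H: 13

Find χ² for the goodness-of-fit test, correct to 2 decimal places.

9.37

Expected counts E_i = n·p_i: 220×0.17 = 37.4, 220×0.25 = 55, 220×0.08 = 17.6, 220×0.10 = 22, 220×0.10 = 22, 220×0.12 = 26.4, 220×0.09 = 19.8, 220×0.09 = 19.8.
cat         O        E   (O−E)²/E
A          36     37.4      0.052
B          52       55      0.164
C          24     17.6      2.327
D          26       22      0.727
E          21       22      0.045
F          21     26.4      1.105
G          27     19.8      2.618
H          13     19.8      2.335
Sum = 9.37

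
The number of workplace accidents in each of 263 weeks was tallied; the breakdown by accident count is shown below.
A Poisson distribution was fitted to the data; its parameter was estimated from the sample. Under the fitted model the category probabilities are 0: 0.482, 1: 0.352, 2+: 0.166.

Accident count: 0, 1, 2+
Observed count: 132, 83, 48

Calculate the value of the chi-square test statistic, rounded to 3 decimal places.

Expected counts E_i = n·p_i: 263×0.482 = 126.766, 263×0.352 = 92.576, 263×0.166 = 43.658.
0: (132 − 126.766)²/126.766 = 27.394756/126.766 = 0.2161
1: (83 − 92.576)²/92.576 = 91.699776/92.576 = 0.9905
2+: (48 − 43.658)²/43.658 = 18.852964/43.658 = 0.4318
Sum = 1.638

1.638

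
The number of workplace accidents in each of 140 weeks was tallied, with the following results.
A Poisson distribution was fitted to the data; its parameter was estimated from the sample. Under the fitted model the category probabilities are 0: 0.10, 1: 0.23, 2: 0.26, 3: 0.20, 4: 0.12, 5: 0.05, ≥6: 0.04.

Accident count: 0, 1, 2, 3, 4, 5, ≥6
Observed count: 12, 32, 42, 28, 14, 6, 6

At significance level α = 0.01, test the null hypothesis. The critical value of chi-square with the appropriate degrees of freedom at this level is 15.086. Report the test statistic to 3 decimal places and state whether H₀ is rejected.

1.787; do not reject

Expected counts E_i = n·p_i: 140×0.10 = 14, 140×0.23 = 32.2, 140×0.26 = 36.4, 140×0.20 = 28, 140×0.12 = 16.8, 140×0.05 = 7, 140×0.04 = 5.6.
0: (12 − 14)²/14 = 4/14 = 0.2857
1: (32 − 32.2)²/32.2 = 0.04/32.2 = 0.0012
2: (42 − 36.4)²/36.4 = 31.36/36.4 = 0.8615
3: (28 − 28)²/28 = 0/28 = 0.0000
4: (14 − 16.8)²/16.8 = 7.84/16.8 = 0.4667
5: (6 − 7)²/7 = 1/7 = 0.1429
≥6: (6 − 5.6)²/5.6 = 0.16/5.6 = 0.0286
Sum = 1.787
df = 5. Since 1.787 < 15.086, we do not reject H₀.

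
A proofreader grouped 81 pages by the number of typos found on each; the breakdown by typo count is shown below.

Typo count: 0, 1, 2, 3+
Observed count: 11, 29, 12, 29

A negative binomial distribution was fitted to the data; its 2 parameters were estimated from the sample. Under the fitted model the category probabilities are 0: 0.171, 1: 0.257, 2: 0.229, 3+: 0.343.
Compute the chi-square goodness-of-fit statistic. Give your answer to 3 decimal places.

Expected counts E_i = n·p_i: 81×0.171 = 13.851, 81×0.257 = 20.817, 81×0.229 = 18.549, 81×0.343 = 27.783.
0: (11 − 13.851)²/13.851 = 8.128201/13.851 = 0.5868
1: (29 − 20.817)²/20.817 = 66.961489/20.817 = 3.2167
2: (12 − 18.549)²/18.549 = 42.889401/18.549 = 2.3122
3+: (29 − 27.783)²/27.783 = 1.481089/27.783 = 0.0533
Sum = 6.169

6.169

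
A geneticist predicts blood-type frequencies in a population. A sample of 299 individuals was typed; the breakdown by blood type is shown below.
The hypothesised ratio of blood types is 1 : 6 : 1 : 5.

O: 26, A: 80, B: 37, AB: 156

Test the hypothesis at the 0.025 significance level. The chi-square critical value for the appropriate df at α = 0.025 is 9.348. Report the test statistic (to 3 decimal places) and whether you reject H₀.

Ratio total = 13. Expected counts: 299×1/13 = 23, 299×6/13 = 138, 299×1/13 = 23, 299×5/13 = 115.
χ² = (26−23)²/23 + (80−138)²/138 + (37−23)²/23 + (156−115)²/115
   = 0.3913 + 24.3768 + 8.5217 + 14.6174
Sum = 47.907
df = 3. Since 47.907 > 9.348, we reject H₀.

47.907; reject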